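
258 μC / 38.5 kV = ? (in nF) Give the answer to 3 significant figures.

(258 × 10^-6) / (38.5 × 10^3) = 6.7013 × 10^-9 F

6.70 nF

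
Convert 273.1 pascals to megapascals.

0.0002731 megapascals

(no prefix) = 1e0, mega = 1e6; factor is 1e-6.
273.1 × 1e-6 = 0.0002731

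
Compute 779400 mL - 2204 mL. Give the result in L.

In L:
  779400 mL = 779400 × 10⁻³ L = 779.4
  2204 mL = 2204 × 10⁻³ L = 2.204
Difference: 779.4 - 2.204 = 777.196

777.196 L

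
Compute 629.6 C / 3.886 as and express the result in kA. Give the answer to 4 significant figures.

(629.6) / (3.886 × 10⁻¹⁸) = 162.017 × 10¹⁸ A

162000000000000000 kA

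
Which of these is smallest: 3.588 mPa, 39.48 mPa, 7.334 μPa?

3.588 mPa = 0.003588 Pa
39.48 mPa = 0.03948 Pa
7.334 μPa = 0.000007334 Pa

7.334 μPa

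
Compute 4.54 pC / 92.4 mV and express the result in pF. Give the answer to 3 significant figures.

49.1 pF

(4.54e-12) / (92.4e-3) = 0.049134e-9 F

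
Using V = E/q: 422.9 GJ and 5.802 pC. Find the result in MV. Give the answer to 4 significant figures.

72890000000000000 MV

(422.9e9) / (5.802e-12) = 72.8887e21 V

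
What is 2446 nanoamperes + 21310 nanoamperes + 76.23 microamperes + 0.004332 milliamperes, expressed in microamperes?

104.318 microamperes

In microamperes:
  2446 nanoamperes = 2446 × 10^-3 microamperes = 2.446
  21310 nanoamperes = 21310 × 10^-3 microamperes = 21.31
  76.23 microamperes → 76.23
  0.004332 milliamperes = 0.004332 × 10^3 microamperes = 4.332
Sum: 2.446 + 21.31 + 76.23 + 4.332 = 104.318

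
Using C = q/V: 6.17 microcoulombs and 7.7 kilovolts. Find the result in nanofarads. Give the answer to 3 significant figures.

(6.17e-6) / (7.7e3) = 0.8013e-9 F

0.801 nanofarads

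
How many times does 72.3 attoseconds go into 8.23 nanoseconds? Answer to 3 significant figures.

114000000

(8.23e-9) / (72.3e-18) = 0.1138e9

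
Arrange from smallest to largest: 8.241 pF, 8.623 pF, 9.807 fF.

9.807 fF < 8.241 pF < 8.623 pF

8.241 pF = 0.000000000008241 F
8.623 pF = 0.000000000008623 F
9.807 fF = 0.000000000000009807 F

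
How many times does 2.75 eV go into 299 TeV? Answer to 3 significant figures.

(299e12) / (2.75) = 108.7e12

109000000000000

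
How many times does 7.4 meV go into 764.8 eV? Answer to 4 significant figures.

103400

(764.8) / (7.4e-3) = 103.35e3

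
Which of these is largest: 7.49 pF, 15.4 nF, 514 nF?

514 nF

7.49 pF = 0.00000000000749 F
15.4 nF = 0.0000000154 F
514 nF = 0.000000514 F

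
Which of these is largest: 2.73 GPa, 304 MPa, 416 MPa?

2.73 GPa

2.73 GPa = 2730000000 Pa
304 MPa = 304000000 Pa
416 MPa = 416000000 Pa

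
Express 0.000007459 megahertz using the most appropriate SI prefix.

7.459 hertz

= 7.459 hertz; mantissa already in [1, 1000).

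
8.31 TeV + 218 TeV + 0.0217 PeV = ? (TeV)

248.01 TeV

In TeV:
  8.31 TeV → 8.31
  218 TeV → 218
  0.0217 PeV = 0.0217 × 10³ TeV = 21.7
Sum: 8.31 + 218 + 21.7 = 248.01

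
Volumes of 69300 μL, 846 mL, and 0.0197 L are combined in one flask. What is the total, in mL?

935 mL

In mL:
  69300 μL = 69300 × 10⁻³ mL = 69.3
  846 mL → 846
  0.0197 L = 0.0197 × 10³ mL = 19.7
Sum: 69.3 + 846 + 19.7 = 935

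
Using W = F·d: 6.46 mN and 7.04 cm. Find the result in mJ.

6.46 × 10^-3 × 7.04 × 10^-2 = 45.4784 × 10^-5 J

0.454784 mJ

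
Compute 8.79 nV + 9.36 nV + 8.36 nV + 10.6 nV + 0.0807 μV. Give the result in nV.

117.81 nV

In nV:
  8.79 nV → 8.79
  9.36 nV → 9.36
  8.36 nV → 8.36
  10.6 nV → 10.6
  0.0807 μV = 0.0807 × 10³ nV = 80.7
Sum: 8.79 + 9.36 + 8.36 + 10.6 + 80.7 = 117.81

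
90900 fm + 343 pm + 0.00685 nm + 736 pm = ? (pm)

In pm:
  90900 fm = 90900 × 10^-3 pm = 90.9
  343 pm → 343
  0.00685 nm = 0.00685 × 10^3 pm = 6.85
  736 pm → 736
Sum: 90.9 + 343 + 6.85 + 736 = 1176.75

1176.75 pm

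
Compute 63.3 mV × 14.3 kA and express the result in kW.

63.3 × 10^-3 × 14.3 × 10^3 = 905.19 W

0.90519 kW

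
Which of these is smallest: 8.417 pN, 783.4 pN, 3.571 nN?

8.417 pN

8.417 pN = 0.000000000008417 N
783.4 pN = 0.0000000007834 N
3.571 nN = 0.000000003571 N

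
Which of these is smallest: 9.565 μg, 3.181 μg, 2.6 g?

3.181 μg

9.565 μg = 0.000009565 g
3.181 μg = 0.000003181 g
2.6 g = 2.6 g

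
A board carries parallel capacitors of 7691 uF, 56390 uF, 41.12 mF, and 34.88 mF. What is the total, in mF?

In mF:
  7691 uF = 7691e-3 mF = 7.691
  56390 uF = 56390e-3 mF = 56.39
  41.12 mF → 41.12
  34.88 mF → 34.88
Sum: 7.691 + 56.39 + 41.12 + 34.88 = 140.081

140.081 mF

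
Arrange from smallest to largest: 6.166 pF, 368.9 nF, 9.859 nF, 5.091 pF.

5.091 pF < 6.166 pF < 9.859 nF < 368.9 nF

6.166 pF = 0.000000000006166 F
368.9 nF = 0.0000003689 F
9.859 nF = 0.000000009859 F
5.091 pF = 0.000000000005091 F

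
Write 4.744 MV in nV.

4744000000000000 nV

mega = 1e6, nano = 1e-9; factor is 1e15.
4.744 × 1e15 = 4744000000000000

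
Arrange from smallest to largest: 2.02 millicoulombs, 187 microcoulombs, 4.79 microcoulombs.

4.79 microcoulombs < 187 microcoulombs < 2.02 millicoulombs

2.02 millicoulombs = 0.00202 coulombs
187 microcoulombs = 0.000187 coulombs
4.79 microcoulombs = 0.00000479 coulombs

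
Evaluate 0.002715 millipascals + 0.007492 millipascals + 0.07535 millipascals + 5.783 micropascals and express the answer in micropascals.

In micropascals:
  0.002715 millipascals = 0.002715e3 micropascals = 2.715
  0.007492 millipascals = 0.007492e3 micropascals = 7.492
  0.07535 millipascals = 0.07535e3 micropascals = 75.35
  5.783 micropascals → 5.783
Sum: 2.715 + 7.492 + 75.35 + 5.783 = 91.34

91.34 micropascals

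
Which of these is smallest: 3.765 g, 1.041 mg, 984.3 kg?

3.765 g = 3.765 g
1.041 mg = 0.001041 g
984.3 kg = 984300 g

1.041 mg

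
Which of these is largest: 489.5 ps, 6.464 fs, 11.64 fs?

489.5 ps = 0.0000000004895 s
6.464 fs = 0.000000000000006464 s
11.64 fs = 0.00000000000001164 s

489.5 ps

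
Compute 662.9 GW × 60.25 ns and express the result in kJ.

39.939725 kJ

662.9 × 10^9 × 60.25 × 10^-9 = 39939.725 J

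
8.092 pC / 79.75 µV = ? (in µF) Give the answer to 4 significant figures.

0.1015 µF

(8.092 × 10^-12) / (79.75 × 10^-6) = 0.101467 × 10^-6 F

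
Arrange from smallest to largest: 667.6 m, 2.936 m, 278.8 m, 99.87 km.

667.6 m = 667.6 m
2.936 m = 2.936 m
278.8 m = 278.8 m
99.87 km = 99870 m

2.936 m < 278.8 m < 667.6 m < 99.87 km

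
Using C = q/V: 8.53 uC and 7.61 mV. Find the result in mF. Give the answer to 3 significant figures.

1.12 mF

(8.53e-6) / (7.61e-3) = 1.1209e-3 F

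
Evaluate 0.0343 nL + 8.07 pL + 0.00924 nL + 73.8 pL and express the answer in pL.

In pL:
  0.0343 nL = 0.0343e3 pL = 34.3
  8.07 pL → 8.07
  0.00924 nL = 0.00924e3 pL = 9.24
  73.8 pL → 73.8
Sum: 34.3 + 8.07 + 9.24 + 73.8 = 125.41

125.41 pL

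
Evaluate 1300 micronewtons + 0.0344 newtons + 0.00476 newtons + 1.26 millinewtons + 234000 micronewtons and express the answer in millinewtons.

In millinewtons:
  1300 micronewtons = 1300e-3 millinewtons = 1.3
  0.0344 newtons = 0.0344e3 millinewtons = 34.4
  0.00476 newtons = 0.00476e3 millinewtons = 4.76
  1.26 millinewtons → 1.26
  234000 micronewtons = 234000e-3 millinewtons = 234
Sum: 1.3 + 34.4 + 4.76 + 1.26 + 234 = 275.72

275.72 millinewtons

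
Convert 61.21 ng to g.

nano = 10⁻⁹, (no prefix) = 10⁰; factor is 10⁻⁹.
61.21 × 10⁻⁹ = 0.00000006121

0.00000006121 g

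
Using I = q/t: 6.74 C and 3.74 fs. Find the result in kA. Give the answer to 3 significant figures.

(6.74) / (3.74e-15) = 1.8021e15 A

1800000000000 kA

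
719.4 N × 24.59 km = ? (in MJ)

17.690046 MJ

719.4 × 24.59 × 10³ = 17690.046 × 10³ J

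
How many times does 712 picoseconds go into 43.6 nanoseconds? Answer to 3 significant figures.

(43.6 × 10^-9) / (712 × 10^-12) = 0.06124 × 10^3

61.2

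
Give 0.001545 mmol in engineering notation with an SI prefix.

1.545 umol

= 1.545e-6 mol; 1e-6 is micro.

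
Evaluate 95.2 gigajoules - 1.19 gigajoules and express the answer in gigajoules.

94.01 gigajoules

In gigajoules:
  95.2 gigajoules → 95.2
  1.19 gigajoules → 1.19
Difference: 95.2 - 1.19 = 94.01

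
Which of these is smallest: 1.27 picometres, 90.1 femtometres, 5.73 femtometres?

5.73 femtometres

1.27 picometres = 0.00000000000127 metres
90.1 femtometres = 0.0000000000000901 metres
5.73 femtometres = 0.00000000000000573 metres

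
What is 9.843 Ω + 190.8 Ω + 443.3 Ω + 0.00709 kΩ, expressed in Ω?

In Ω:
  9.843 Ω → 9.843
  190.8 Ω → 190.8
  443.3 Ω → 443.3
  0.00709 kΩ = 0.00709 × 10^3 Ω = 7.09
Sum: 9.843 + 190.8 + 443.3 + 7.09 = 651.033

651.033 Ω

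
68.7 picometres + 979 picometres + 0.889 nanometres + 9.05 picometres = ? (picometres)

In picometres:
  68.7 picometres → 68.7
  979 picometres → 979
  0.889 nanometres = 0.889 × 10^3 picometres = 889
  9.05 picometres → 9.05
Sum: 68.7 + 979 + 889 + 9.05 = 1945.75

1945.75 picometres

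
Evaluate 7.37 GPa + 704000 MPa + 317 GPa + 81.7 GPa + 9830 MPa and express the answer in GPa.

1119.9 GPa

In GPa:
  7.37 GPa → 7.37
  704000 MPa = 704000 × 10⁻³ GPa = 704
  317 GPa → 317
  81.7 GPa → 81.7
  9830 MPa = 9830 × 10⁻³ GPa = 9.83
Sum: 7.37 + 704 + 317 + 81.7 + 9.83 = 1119.9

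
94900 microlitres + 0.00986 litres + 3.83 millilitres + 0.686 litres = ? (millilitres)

794.59 millilitres

In millilitres:
  94900 microlitres = 94900 × 10^-3 millilitres = 94.9
  0.00986 litres = 0.00986 × 10^3 millilitres = 9.86
  3.83 millilitres → 3.83
  0.686 litres = 0.686 × 10^3 millilitres = 686
Sum: 94.9 + 9.86 + 3.83 + 686 = 794.59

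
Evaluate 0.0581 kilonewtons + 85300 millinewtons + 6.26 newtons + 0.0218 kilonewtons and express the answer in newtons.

171.46 newtons

In newtons:
  0.0581 kilonewtons = 0.0581 × 10^3 newtons = 58.1
  85300 millinewtons = 85300 × 10^-3 newtons = 85.3
  6.26 newtons → 6.26
  0.0218 kilonewtons = 0.0218 × 10^3 newtons = 21.8
Sum: 58.1 + 85.3 + 6.26 + 21.8 = 171.46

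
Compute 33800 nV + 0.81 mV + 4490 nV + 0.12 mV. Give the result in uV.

In uV:
  33800 nV = 33800 × 10^-3 uV = 33.8
  0.81 mV = 0.81 × 10^3 uV = 810
  4490 nV = 4490 × 10^-3 uV = 4.49
  0.12 mV = 0.12 × 10^3 uV = 120
Sum: 33.8 + 810 + 4.49 + 120 = 968.29

968.29 uV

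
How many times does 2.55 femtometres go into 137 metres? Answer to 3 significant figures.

(137) / (2.55e-15) = 53.73e15

53700000000000000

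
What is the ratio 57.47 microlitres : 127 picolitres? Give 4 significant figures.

(57.47e-6) / (127e-12) = 0.45252e6

452500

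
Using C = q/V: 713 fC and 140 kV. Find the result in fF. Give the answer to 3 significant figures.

(713e-15) / (140e3) = 5.0929e-18 F

0.00509 fF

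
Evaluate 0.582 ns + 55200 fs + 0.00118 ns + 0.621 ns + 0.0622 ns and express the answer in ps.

In ps:
  0.582 ns = 0.582 × 10³ ps = 582
  55200 fs = 55200 × 10⁻³ ps = 55.2
  0.00118 ns = 0.00118 × 10³ ps = 1.18
  0.621 ns = 0.621 × 10³ ps = 621
  0.0622 ns = 0.0622 × 10³ ps = 62.2
Sum: 582 + 55.2 + 1.18 + 621 + 62.2 = 1321.58

1321.58 ps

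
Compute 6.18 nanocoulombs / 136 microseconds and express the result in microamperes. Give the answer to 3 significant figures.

(6.18e-9) / (136e-6) = 0.045441e-3 A

45.4 microamperes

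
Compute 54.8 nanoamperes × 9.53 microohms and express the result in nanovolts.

0.000522244 nanovolts

54.8e-9 × 9.53e-6 = 522.244e-15 V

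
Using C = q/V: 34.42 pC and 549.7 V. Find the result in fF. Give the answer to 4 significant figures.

62.62 fF

(34.42e-12) / (549.7) = 0.062616e-12 F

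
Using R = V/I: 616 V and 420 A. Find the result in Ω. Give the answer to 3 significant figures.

(616) / (420) = 1.4667 Ω

1.47 Ω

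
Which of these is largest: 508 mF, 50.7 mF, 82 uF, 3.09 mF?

508 mF

508 mF = 0.508 F
50.7 mF = 0.0507 F
82 uF = 0.000082 F
3.09 mF = 0.00309 F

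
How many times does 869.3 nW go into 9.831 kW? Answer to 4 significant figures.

(9.831e3) / (869.3e-9) = 0.011309e12

11310000000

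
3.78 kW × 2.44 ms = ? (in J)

9.2232 J

3.78 × 10³ × 2.44 × 10⁻³ = 9.2232 J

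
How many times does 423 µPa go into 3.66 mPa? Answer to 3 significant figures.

(3.66e-3) / (423e-6) = 0.008652e3

8.65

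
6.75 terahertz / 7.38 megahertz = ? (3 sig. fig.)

(6.75e12) / (7.38e6) = 0.9146e6

915000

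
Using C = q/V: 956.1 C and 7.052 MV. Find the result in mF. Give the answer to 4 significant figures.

(956.1) / (7.052 × 10^6) = 135.579 × 10^-6 F

0.1356 mF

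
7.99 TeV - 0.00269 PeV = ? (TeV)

5.3 TeV

In TeV:
  7.99 TeV → 7.99
  0.00269 PeV = 0.00269e3 TeV = 2.69
Difference: 7.99 - 2.69 = 5.3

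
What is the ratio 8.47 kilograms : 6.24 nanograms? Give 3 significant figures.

1360000000000

(8.47 × 10³) / (6.24 × 10⁻⁹) = 1.357 × 10¹²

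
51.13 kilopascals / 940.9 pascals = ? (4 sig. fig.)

(51.13 × 10³) / (940.9) = 0.054342 × 10³

54.34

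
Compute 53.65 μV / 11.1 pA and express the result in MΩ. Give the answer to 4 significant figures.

4.833 MΩ

(53.65 × 10^-6) / (11.1 × 10^-12) = 4.83333 × 10^6 Ω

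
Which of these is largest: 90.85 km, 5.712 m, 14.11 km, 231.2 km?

231.2 km

90.85 km = 90850 m
5.712 m = 5.712 m
14.11 km = 14110 m
231.2 km = 231200 m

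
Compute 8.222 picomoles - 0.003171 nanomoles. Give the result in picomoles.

5.051 picomoles

In picomoles:
  8.222 picomoles → 8.222
  0.003171 nanomoles = 0.003171 × 10³ picomoles = 3.171
Difference: 8.222 - 3.171 = 5.051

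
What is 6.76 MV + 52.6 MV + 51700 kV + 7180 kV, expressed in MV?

In MV:
  6.76 MV → 6.76
  52.6 MV → 52.6
  51700 kV = 51700e-3 MV = 51.7
  7180 kV = 7180e-3 MV = 7.18
Sum: 6.76 + 52.6 + 51.7 + 7.18 = 118.24

118.24 MV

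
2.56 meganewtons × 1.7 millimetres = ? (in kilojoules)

2.56 × 10⁶ × 1.7 × 10⁻³ = 4.352 × 10³ J

4.352 kilojoules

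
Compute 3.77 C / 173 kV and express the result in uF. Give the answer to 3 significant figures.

21.8 uF

(3.77) / (173 × 10^3) = 0.021792 × 10^-3 F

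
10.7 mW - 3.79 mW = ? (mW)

In mW:
  10.7 mW → 10.7
  3.79 mW → 3.79
Difference: 10.7 - 3.79 = 6.91

6.91 mW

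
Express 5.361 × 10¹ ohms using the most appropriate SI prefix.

53.61 ohms

= 53.61 ohms; mantissa already in [1, 1000).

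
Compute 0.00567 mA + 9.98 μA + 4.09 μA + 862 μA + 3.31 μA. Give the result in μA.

885.05 μA

In μA:
  0.00567 mA = 0.00567 × 10^3 μA = 5.67
  9.98 μA → 9.98
  4.09 μA → 4.09
  862 μA → 862
  3.31 μA → 3.31
Sum: 5.67 + 9.98 + 4.09 + 862 + 3.31 = 885.05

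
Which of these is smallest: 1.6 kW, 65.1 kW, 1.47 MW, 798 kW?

1.6 kW = 1600 W
65.1 kW = 65100 W
1.47 MW = 1470000 W
798 kW = 798000 W

1.6 kW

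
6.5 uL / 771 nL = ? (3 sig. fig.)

8.43

(6.5e-6) / (771e-9) = 0.008431e3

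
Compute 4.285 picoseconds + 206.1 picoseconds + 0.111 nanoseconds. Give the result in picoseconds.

321.385 picoseconds

In picoseconds:
  4.285 picoseconds → 4.285
  206.1 picoseconds → 206.1
  0.111 nanoseconds = 0.111 × 10^3 picoseconds = 111
Sum: 4.285 + 206.1 + 111 = 321.385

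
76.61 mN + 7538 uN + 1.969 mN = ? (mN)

86.117 mN

In mN:
  76.61 mN → 76.61
  7538 uN = 7538e-3 mN = 7.538
  1.969 mN → 1.969
Sum: 76.61 + 7.538 + 1.969 = 86.117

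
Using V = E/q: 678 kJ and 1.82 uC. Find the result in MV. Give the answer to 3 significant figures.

373000 MV

(678 × 10³) / (1.82 × 10⁻⁶) = 372.53 × 10⁹ V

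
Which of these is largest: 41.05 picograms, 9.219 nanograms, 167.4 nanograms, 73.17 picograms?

167.4 nanograms

41.05 picograms = 0.00000000004105 grams
9.219 nanograms = 0.000000009219 grams
167.4 nanograms = 0.0000001674 grams
73.17 picograms = 0.00000000007317 grams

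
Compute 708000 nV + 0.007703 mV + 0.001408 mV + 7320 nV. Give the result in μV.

In μV:
  708000 nV = 708000 × 10^-3 μV = 708
  0.007703 mV = 0.007703 × 10^3 μV = 7.703
  0.001408 mV = 0.001408 × 10^3 μV = 1.408
  7320 nV = 7320 × 10^-3 μV = 7.32
Sum: 708 + 7.703 + 1.408 + 7.32 = 724.431

724.431 μV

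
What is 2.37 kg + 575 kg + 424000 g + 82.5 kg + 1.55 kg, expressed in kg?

1085.42 kg

In kg:
  2.37 kg → 2.37
  575 kg → 575
  424000 g = 424000e-3 kg = 424
  82.5 kg → 82.5
  1.55 kg → 1.55
Sum: 2.37 + 575 + 424 + 82.5 + 1.55 = 1085.42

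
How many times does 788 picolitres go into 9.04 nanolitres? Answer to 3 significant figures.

11.5

(9.04e-9) / (788e-12) = 0.01147e3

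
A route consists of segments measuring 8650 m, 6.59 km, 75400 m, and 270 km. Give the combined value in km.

In km:
  8650 m = 8650e-3 km = 8.65
  6.59 km → 6.59
  75400 m = 75400e-3 km = 75.4
  270 km → 270
Sum: 8.65 + 6.59 + 75.4 + 270 = 360.64

360.64 km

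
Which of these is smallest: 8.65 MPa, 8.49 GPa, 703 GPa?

8.65 MPa = 8650000 Pa
8.49 GPa = 8490000000 Pa
703 GPa = 703000000000 Pa

8.65 MPa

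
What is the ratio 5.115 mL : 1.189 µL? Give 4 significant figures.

4302

(5.115 × 10^-3) / (1.189 × 10^-6) = 4.3019 × 10^3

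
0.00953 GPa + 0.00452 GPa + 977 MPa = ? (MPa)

In MPa:
  0.00953 GPa = 0.00953e3 MPa = 9.53
  0.00452 GPa = 0.00452e3 MPa = 4.52
  977 MPa → 977
Sum: 9.53 + 4.52 + 977 = 991.05

991.05 MPa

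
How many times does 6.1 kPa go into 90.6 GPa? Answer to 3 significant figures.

(90.6 × 10⁹) / (6.1 × 10³) = 14.85 × 10⁶

14900000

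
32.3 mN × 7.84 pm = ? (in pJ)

0.253232 pJ

32.3 × 10^-3 × 7.84 × 10^-12 = 253.232 × 10^-15 J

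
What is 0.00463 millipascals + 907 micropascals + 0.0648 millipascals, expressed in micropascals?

In micropascals:
  0.00463 millipascals = 0.00463e3 micropascals = 4.63
  907 micropascals → 907
  0.0648 millipascals = 0.0648e3 micropascals = 64.8
Sum: 4.63 + 907 + 64.8 = 976.43

976.43 micropascals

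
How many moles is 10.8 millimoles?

milli = 1e-3, (no prefix) = 1e0; factor is 1e-3.
10.8 × 1e-3 = 0.0108

0.0108 moles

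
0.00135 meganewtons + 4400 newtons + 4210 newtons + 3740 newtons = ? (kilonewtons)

In kilonewtons:
  0.00135 meganewtons = 0.00135 × 10³ kilonewtons = 1.35
  4400 newtons = 4400 × 10⁻³ kilonewtons = 4.4
  4210 newtons = 4210 × 10⁻³ kilonewtons = 4.21
  3740 newtons = 3740 × 10⁻³ kilonewtons = 3.74
Sum: 1.35 + 4.4 + 4.21 + 3.74 = 13.7

13.7 kilonewtons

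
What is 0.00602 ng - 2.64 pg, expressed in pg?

3.38 pg

In pg:
  0.00602 ng = 0.00602 × 10^3 pg = 6.02
  2.64 pg → 2.64
Difference: 6.02 - 2.64 = 3.38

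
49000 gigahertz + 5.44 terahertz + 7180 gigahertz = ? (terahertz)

In terahertz:
  49000 gigahertz = 49000e-3 terahertz = 49
  5.44 terahertz → 5.44
  7180 gigahertz = 7180e-3 terahertz = 7.18
Sum: 49 + 5.44 + 7.18 = 61.62

61.62 terahertz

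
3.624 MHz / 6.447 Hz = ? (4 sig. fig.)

562100

(3.624 × 10^6) / (6.447) = 0.56212 × 10^6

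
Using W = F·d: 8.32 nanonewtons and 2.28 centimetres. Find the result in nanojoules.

8.32 × 10^-9 × 2.28 × 10^-2 = 18.9696 × 10^-11 J

0.189696 nanojoules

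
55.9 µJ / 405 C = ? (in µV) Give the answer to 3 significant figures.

0.138 µV

(55.9e-6) / (405) = 0.13802e-6 V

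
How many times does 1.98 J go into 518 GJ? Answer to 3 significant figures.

262000000000

(518e9) / (1.98) = 261.6e9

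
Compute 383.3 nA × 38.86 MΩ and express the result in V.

383.3e-9 × 38.86e6 = 14895.038e-3 V

14.895038 V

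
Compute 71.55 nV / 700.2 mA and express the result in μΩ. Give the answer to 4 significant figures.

(71.55 × 10^-9) / (700.2 × 10^-3) = 0.102185 × 10^-6 Ω

0.1022 μΩ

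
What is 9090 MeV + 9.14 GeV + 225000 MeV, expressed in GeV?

243.23 GeV

In GeV:
  9090 MeV = 9090e-3 GeV = 9.09
  9.14 GeV → 9.14
  225000 MeV = 225000e-3 GeV = 225
Sum: 9.09 + 9.14 + 225 = 243.23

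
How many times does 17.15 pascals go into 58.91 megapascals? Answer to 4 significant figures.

(58.91 × 10^6) / (17.15) = 3.435 × 10^6

3435000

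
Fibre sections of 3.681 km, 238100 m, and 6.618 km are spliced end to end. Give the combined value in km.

248.399 km

In km:
  3.681 km → 3.681
  238100 m = 238100 × 10⁻³ km = 238.1
  6.618 km → 6.618
Sum: 3.681 + 238.1 + 6.618 = 248.399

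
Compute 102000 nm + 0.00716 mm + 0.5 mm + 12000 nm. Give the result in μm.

621.16 μm

In μm:
  102000 nm = 102000e-3 μm = 102
  0.00716 mm = 0.00716e3 μm = 7.16
  0.5 mm = 0.5e3 μm = 500
  12000 nm = 12000e-3 μm = 12
Sum: 102 + 7.16 + 500 + 12 = 621.16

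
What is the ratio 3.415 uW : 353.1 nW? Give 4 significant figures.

9.671

(3.415 × 10^-6) / (353.1 × 10^-9) = 0.0096715 × 10^3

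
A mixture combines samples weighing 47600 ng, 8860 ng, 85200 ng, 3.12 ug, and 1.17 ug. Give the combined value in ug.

In ug:
  47600 ng = 47600 × 10^-3 ug = 47.6
  8860 ng = 8860 × 10^-3 ug = 8.86
  85200 ng = 85200 × 10^-3 ug = 85.2
  3.12 ug → 3.12
  1.17 ug → 1.17
Sum: 47.6 + 8.86 + 85.2 + 3.12 + 1.17 = 145.95

145.95 ug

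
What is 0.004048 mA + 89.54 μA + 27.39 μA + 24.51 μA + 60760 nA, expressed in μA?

In μA:
  0.004048 mA = 0.004048e3 μA = 4.048
  89.54 μA → 89.54
  27.39 μA → 27.39
  24.51 μA → 24.51
  60760 nA = 60760e-3 μA = 60.76
Sum: 4.048 + 89.54 + 27.39 + 24.51 + 60.76 = 206.248

206.248 μA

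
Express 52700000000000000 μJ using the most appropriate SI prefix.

= 52.7e9 J; 1e9 is giga.

52.7 GJ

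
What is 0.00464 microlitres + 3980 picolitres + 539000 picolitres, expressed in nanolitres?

547.62 nanolitres

In nanolitres:
  0.00464 microlitres = 0.00464 × 10³ nanolitres = 4.64
  3980 picolitres = 3980 × 10⁻³ nanolitres = 3.98
  539000 picolitres = 539000 × 10⁻³ nanolitres = 539
Sum: 4.64 + 3.98 + 539 = 547.62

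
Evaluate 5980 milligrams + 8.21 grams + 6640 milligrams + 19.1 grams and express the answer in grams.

39.93 grams

In grams:
  5980 milligrams = 5980e-3 grams = 5.98
  8.21 grams → 8.21
  6640 milligrams = 6640e-3 grams = 6.64
  19.1 grams → 19.1
Sum: 5.98 + 8.21 + 6.64 + 19.1 = 39.93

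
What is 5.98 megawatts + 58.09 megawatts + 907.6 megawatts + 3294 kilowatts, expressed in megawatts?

In megawatts:
  5.98 megawatts → 5.98
  58.09 megawatts → 58.09
  907.6 megawatts → 907.6
  3294 kilowatts = 3294 × 10^-3 megawatts = 3.294
Sum: 5.98 + 58.09 + 907.6 + 3.294 = 974.964

974.964 megawatts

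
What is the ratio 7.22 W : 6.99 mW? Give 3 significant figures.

1030

(7.22) / (6.99e-3) = 1.033e3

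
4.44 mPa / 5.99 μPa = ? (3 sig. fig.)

(4.44 × 10^-3) / (5.99 × 10^-6) = 0.7412 × 10^3

741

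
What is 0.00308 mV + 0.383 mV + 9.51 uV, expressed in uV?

In uV:
  0.00308 mV = 0.00308e3 uV = 3.08
  0.383 mV = 0.383e3 uV = 383
  9.51 uV → 9.51
Sum: 3.08 + 383 + 9.51 = 395.59

395.59 uV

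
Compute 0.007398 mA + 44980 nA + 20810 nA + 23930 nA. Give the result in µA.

97.118 µA

In µA:
  0.007398 mA = 0.007398 × 10^3 µA = 7.398
  44980 nA = 44980 × 10^-3 µA = 44.98
  20810 nA = 20810 × 10^-3 µA = 20.81
  23930 nA = 23930 × 10^-3 µA = 23.93
Sum: 7.398 + 44.98 + 20.81 + 23.93 = 97.118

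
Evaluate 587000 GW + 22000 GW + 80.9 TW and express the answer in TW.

689.9 TW

In TW:
  587000 GW = 587000e-3 TW = 587
  22000 GW = 22000e-3 TW = 22
  80.9 TW → 80.9
Sum: 587 + 22 + 80.9 = 689.9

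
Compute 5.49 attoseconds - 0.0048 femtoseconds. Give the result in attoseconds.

In attoseconds:
  5.49 attoseconds → 5.49
  0.0048 femtoseconds = 0.0048 × 10³ attoseconds = 4.8
Difference: 5.49 - 4.8 = 0.69

0.69 attoseconds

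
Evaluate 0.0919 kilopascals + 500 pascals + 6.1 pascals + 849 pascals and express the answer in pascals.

In pascals:
  0.0919 kilopascals = 0.0919 × 10^3 pascals = 91.9
  500 pascals → 500
  6.1 pascals → 6.1
  849 pascals → 849
Sum: 91.9 + 500 + 6.1 + 849 = 1447

1447 pascals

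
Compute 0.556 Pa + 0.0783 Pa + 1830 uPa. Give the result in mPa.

636.13 mPa

In mPa:
  0.556 Pa = 0.556e3 mPa = 556
  0.0783 Pa = 0.0783e3 mPa = 78.3
  1830 uPa = 1830e-3 mPa = 1.83
Sum: 556 + 78.3 + 1.83 = 636.13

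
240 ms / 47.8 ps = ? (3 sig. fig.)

5020000000

(240 × 10^-3) / (47.8 × 10^-12) = 5.021 × 10^9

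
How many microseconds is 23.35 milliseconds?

23350 microseconds

milli = 10⁻³, micro = 10⁻⁶; factor is 10³.
23.35 × 10³ = 23350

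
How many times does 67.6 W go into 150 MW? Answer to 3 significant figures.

(150 × 10⁶) / (67.6) = 2.219 × 10⁶

2220000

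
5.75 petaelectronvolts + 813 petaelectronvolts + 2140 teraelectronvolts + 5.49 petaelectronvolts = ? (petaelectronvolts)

826.38 petaelectronvolts

In petaelectronvolts:
  5.75 petaelectronvolts → 5.75
  813 petaelectronvolts → 813
  2140 teraelectronvolts = 2140e-3 petaelectronvolts = 2.14
  5.49 petaelectronvolts → 5.49
Sum: 5.75 + 813 + 2.14 + 5.49 = 826.38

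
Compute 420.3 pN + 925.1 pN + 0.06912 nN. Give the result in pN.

1414.52 pN

In pN:
  420.3 pN → 420.3
  925.1 pN → 925.1
  0.06912 nN = 0.06912 × 10^3 pN = 69.12
Sum: 420.3 + 925.1 + 69.12 = 1414.52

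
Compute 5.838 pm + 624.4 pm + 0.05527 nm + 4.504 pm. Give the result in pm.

690.012 pm

In pm:
  5.838 pm → 5.838
  624.4 pm → 624.4
  0.05527 nm = 0.05527 × 10^3 pm = 55.27
  4.504 pm → 4.504
Sum: 5.838 + 624.4 + 55.27 + 4.504 = 690.012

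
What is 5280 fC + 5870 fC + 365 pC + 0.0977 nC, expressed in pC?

473.85 pC

In pC:
  5280 fC = 5280 × 10^-3 pC = 5.28
  5870 fC = 5870 × 10^-3 pC = 5.87
  365 pC → 365
  0.0977 nC = 0.0977 × 10^3 pC = 97.7
Sum: 5.28 + 5.87 + 365 + 97.7 = 473.85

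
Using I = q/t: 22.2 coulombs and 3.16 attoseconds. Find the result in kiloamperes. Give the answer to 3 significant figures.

7030000000000000 kiloamperes

(22.2) / (3.16 × 10⁻¹⁸) = 7.0253 × 10¹⁸ A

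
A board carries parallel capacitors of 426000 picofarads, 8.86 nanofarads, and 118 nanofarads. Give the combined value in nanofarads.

In nanofarads:
  426000 picofarads = 426000 × 10^-3 nanofarads = 426
  8.86 nanofarads → 8.86
  118 nanofarads → 118
Sum: 426 + 8.86 + 118 = 552.86

552.86 nanofarads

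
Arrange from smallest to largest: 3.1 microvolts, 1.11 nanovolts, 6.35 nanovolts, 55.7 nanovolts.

1.11 nanovolts < 6.35 nanovolts < 55.7 nanovolts < 3.1 microvolts

3.1 microvolts = 0.0000031 volts
1.11 nanovolts = 0.00000000111 volts
6.35 nanovolts = 0.00000000635 volts
55.7 nanovolts = 0.0000000557 volts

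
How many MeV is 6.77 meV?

0.00000000677 MeV

milli = 10⁻³, mega = 10⁶; factor is 10⁻⁹.
6.77 × 10⁻⁹ = 0.00000000677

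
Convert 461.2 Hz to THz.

(no prefix) = 10⁰, tera = 10¹²; factor is 10⁻¹².
461.2 × 10⁻¹² = 0.0000000004612

0.0000000004612 THz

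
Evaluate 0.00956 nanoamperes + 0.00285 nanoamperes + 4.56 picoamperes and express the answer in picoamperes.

16.97 picoamperes

In picoamperes:
  0.00956 nanoamperes = 0.00956e3 picoamperes = 9.56
  0.00285 nanoamperes = 0.00285e3 picoamperes = 2.85
  4.56 picoamperes → 4.56
Sum: 9.56 + 2.85 + 4.56 = 16.97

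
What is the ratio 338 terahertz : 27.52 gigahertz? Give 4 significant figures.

(338 × 10^12) / (27.52 × 10^9) = 12.282 × 10^3

12280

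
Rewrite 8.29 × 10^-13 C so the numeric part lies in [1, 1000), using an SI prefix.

= 829 × 10^-15 C; 10^-15 is femto.

829 fC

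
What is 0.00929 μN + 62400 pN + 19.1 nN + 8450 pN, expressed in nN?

In nN:
  0.00929 μN = 0.00929e3 nN = 9.29
  62400 pN = 62400e-3 nN = 62.4
  19.1 nN → 19.1
  8450 pN = 8450e-3 nN = 8.45
Sum: 9.29 + 62.4 + 19.1 + 8.45 = 99.24

99.24 nN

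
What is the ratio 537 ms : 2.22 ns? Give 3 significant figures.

(537 × 10^-3) / (2.22 × 10^-9) = 241.9 × 10^6

242000000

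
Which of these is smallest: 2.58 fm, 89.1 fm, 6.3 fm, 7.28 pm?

2.58 fm

2.58 fm = 0.00000000000000258 m
89.1 fm = 0.0000000000000891 m
6.3 fm = 0.0000000000000063 m
7.28 pm = 0.00000000000728 m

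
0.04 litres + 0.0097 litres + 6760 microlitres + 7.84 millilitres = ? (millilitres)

64.3 millilitres

In millilitres:
  0.04 litres = 0.04 × 10³ millilitres = 40
  0.0097 litres = 0.0097 × 10³ millilitres = 9.7
  6760 microlitres = 6760 × 10⁻³ millilitres = 6.76
  7.84 millilitres → 7.84
Sum: 40 + 9.7 + 6.76 + 7.84 = 64.3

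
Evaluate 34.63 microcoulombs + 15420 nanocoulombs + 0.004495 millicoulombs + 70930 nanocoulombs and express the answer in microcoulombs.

In microcoulombs:
  34.63 microcoulombs → 34.63
  15420 nanocoulombs = 15420 × 10^-3 microcoulombs = 15.42
  0.004495 millicoulombs = 0.004495 × 10^3 microcoulombs = 4.495
  70930 nanocoulombs = 70930 × 10^-3 microcoulombs = 70.93
Sum: 34.63 + 15.42 + 4.495 + 70.93 = 125.475

125.475 microcoulombs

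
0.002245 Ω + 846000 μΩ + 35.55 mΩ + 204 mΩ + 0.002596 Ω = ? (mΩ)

1090.391 mΩ

In mΩ:
  0.002245 Ω = 0.002245 × 10^3 mΩ = 2.245
  846000 μΩ = 846000 × 10^-3 mΩ = 846
  35.55 mΩ → 35.55
  204 mΩ → 204
  0.002596 Ω = 0.002596 × 10^3 mΩ = 2.596
Sum: 2.245 + 846 + 35.55 + 204 + 2.596 = 1090.391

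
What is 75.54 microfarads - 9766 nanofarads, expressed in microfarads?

In microfarads:
  75.54 microfarads → 75.54
  9766 nanofarads = 9766 × 10⁻³ microfarads = 9.766
Difference: 75.54 - 9.766 = 65.774

65.774 microfarads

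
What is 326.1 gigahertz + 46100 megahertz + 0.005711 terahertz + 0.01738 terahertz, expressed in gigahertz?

In gigahertz:
  326.1 gigahertz → 326.1
  46100 megahertz = 46100e-3 gigahertz = 46.1
  0.005711 terahertz = 0.005711e3 gigahertz = 5.711
  0.01738 terahertz = 0.01738e3 gigahertz = 17.38
Sum: 326.1 + 46.1 + 5.711 + 17.38 = 395.291

395.291 gigahertz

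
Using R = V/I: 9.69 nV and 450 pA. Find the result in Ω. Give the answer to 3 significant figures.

21.5 Ω

(9.69e-9) / (450e-12) = 0.021533e3 Ω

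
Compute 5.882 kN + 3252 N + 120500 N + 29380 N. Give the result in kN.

159.014 kN

In kN:
  5.882 kN → 5.882
  3252 N = 3252 × 10^-3 kN = 3.252
  120500 N = 120500 × 10^-3 kN = 120.5
  29380 N = 29380 × 10^-3 kN = 29.38
Sum: 5.882 + 3.252 + 120.5 + 29.38 = 159.014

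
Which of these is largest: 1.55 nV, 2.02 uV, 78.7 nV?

2.02 uV

1.55 nV = 0.00000000155 V
2.02 uV = 0.00000202 V
78.7 nV = 0.0000000787 V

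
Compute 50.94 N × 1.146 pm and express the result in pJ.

58.37724 pJ

50.94 × 1.146 × 10⁻¹² = 58.37724 × 10⁻¹² J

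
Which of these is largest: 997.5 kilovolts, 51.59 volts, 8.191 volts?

997.5 kilovolts = 997500 volts
51.59 volts = 51.59 volts
8.191 volts = 8.191 volts

997.5 kilovolts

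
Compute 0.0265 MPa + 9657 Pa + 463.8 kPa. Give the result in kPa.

499.957 kPa

In kPa:
  0.0265 MPa = 0.0265e3 kPa = 26.5
  9657 Pa = 9657e-3 kPa = 9.657
  463.8 kPa → 463.8
Sum: 26.5 + 9.657 + 463.8 = 499.957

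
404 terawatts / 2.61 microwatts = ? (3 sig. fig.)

(404e12) / (2.61e-6) = 154.8e18

155000000000000000000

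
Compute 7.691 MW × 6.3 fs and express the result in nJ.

7.691e6 × 6.3e-15 = 48.4533e-9 J

48.4533 nJ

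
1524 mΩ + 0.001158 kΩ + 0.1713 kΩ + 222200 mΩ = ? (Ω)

396.182 Ω

In Ω:
  1524 mΩ = 1524 × 10⁻³ Ω = 1.524
  0.001158 kΩ = 0.001158 × 10³ Ω = 1.158
  0.1713 kΩ = 0.1713 × 10³ Ω = 171.3
  222200 mΩ = 222200 × 10⁻³ Ω = 222.2
Sum: 1.524 + 1.158 + 171.3 + 222.2 = 396.182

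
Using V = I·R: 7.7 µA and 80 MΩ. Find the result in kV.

0.616 kV

7.7 × 10⁻⁶ × 80 × 10⁶ = 616 V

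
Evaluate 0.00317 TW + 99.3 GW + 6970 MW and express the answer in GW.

109.44 GW

In GW:
  0.00317 TW = 0.00317 × 10³ GW = 3.17
  99.3 GW → 99.3
  6970 MW = 6970 × 10⁻³ GW = 6.97
Sum: 3.17 + 99.3 + 6.97 = 109.44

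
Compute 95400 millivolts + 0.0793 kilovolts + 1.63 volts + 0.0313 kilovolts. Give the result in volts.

In volts:
  95400 millivolts = 95400 × 10⁻³ volts = 95.4
  0.0793 kilovolts = 0.0793 × 10³ volts = 79.3
  1.63 volts → 1.63
  0.0313 kilovolts = 0.0313 × 10³ volts = 31.3
Sum: 95.4 + 79.3 + 1.63 + 31.3 = 207.63

207.63 volts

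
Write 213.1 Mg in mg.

213100000000 mg

mega = 10^6, milli = 10^-3; factor is 10^9.
213.1 × 10^9 = 213100000000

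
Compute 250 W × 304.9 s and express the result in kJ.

76.225 kJ

250 × 304.9 = 76225 J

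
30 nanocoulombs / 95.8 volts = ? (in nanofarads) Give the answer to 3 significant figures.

(30e-9) / (95.8) = 0.31315e-9 F

0.313 nanofarads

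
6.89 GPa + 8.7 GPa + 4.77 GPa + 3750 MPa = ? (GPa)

24.11 GPa

In GPa:
  6.89 GPa → 6.89
  8.7 GPa → 8.7
  4.77 GPa → 4.77
  3750 MPa = 3750 × 10^-3 GPa = 3.75
Sum: 6.89 + 8.7 + 4.77 + 3.75 = 24.11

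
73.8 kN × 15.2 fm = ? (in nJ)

1.12176 nJ

73.8 × 10³ × 15.2 × 10⁻¹⁵ = 1121.76 × 10⁻¹² J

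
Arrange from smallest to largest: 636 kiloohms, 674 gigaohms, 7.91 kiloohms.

636 kiloohms = 636000 ohms
674 gigaohms = 674000000000 ohms
7.91 kiloohms = 7910 ohms

7.91 kiloohms < 636 kiloohms < 674 gigaohms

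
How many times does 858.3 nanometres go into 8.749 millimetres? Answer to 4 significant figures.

(8.749 × 10⁻³) / (858.3 × 10⁻⁹) = 0.010193 × 10⁶

10190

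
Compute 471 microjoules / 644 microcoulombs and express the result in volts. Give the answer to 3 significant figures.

(471 × 10^-6) / (644 × 10^-6) = 0.73137 V

0.731 volts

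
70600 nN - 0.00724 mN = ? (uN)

63.36 uN

In uN:
  70600 nN = 70600 × 10^-3 uN = 70.6
  0.00724 mN = 0.00724 × 10^3 uN = 7.24
Difference: 70.6 - 7.24 = 63.36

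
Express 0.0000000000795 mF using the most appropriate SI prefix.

79.5 fF

= 79.5 × 10^-15 F; 10^-15 is femto.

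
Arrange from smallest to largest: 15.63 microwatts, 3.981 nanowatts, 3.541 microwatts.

15.63 microwatts = 0.00001563 watts
3.981 nanowatts = 0.000000003981 watts
3.541 microwatts = 0.000003541 watts

3.981 nanowatts < 3.541 microwatts < 15.63 microwatts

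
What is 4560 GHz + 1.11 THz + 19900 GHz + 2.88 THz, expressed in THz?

In THz:
  4560 GHz = 4560 × 10⁻³ THz = 4.56
  1.11 THz → 1.11
  19900 GHz = 19900 × 10⁻³ THz = 19.9
  2.88 THz → 2.88
Sum: 4.56 + 1.11 + 19.9 + 2.88 = 28.45

28.45 THz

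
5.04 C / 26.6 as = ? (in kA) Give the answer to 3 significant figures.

(5.04) / (26.6 × 10^-18) = 0.18947 × 10^18 A

189000000000000 kA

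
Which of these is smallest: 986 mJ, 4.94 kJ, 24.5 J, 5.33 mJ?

986 mJ = 0.986 J
4.94 kJ = 4940 J
24.5 J = 24.5 J
5.33 mJ = 0.00533 J

5.33 mJ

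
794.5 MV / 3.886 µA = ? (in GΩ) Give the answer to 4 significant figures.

(794.5 × 10⁶) / (3.886 × 10⁻⁶) = 204.452 × 10¹² Ω

204500 GΩ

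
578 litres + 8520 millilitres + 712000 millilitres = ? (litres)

In litres:
  578 litres → 578
  8520 millilitres = 8520e-3 litres = 8.52
  712000 millilitres = 712000e-3 litres = 712
Sum: 578 + 8.52 + 712 = 1298.52

1298.52 litres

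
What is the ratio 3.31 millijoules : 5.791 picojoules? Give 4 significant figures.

571600000

(3.31 × 10⁻³) / (5.791 × 10⁻¹²) = 0.57158 × 10⁹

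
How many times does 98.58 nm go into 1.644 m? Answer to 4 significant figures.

(1.644) / (98.58 × 10⁻⁹) = 0.016677 × 10⁹

16680000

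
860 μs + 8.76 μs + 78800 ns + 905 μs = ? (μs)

In μs:
  860 μs → 860
  8.76 μs → 8.76
  78800 ns = 78800e-3 μs = 78.8
  905 μs → 905
Sum: 860 + 8.76 + 78.8 + 905 = 1852.56

1852.56 μs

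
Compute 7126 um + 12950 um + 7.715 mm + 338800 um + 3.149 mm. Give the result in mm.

369.74 mm

In mm:
  7126 um = 7126 × 10^-3 mm = 7.126
  12950 um = 12950 × 10^-3 mm = 12.95
  7.715 mm → 7.715
  338800 um = 338800 × 10^-3 mm = 338.8
  3.149 mm → 3.149
Sum: 7.126 + 12.95 + 7.715 + 338.8 + 3.149 = 369.74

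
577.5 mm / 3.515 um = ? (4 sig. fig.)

(577.5e-3) / (3.515e-6) = 164.3e3

164300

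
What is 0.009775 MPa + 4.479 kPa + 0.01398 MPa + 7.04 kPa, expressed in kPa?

35.274 kPa

In kPa:
  0.009775 MPa = 0.009775 × 10^3 kPa = 9.775
  4.479 kPa → 4.479
  0.01398 MPa = 0.01398 × 10^3 kPa = 13.98
  7.04 kPa → 7.04
Sum: 9.775 + 4.479 + 13.98 + 7.04 = 35.274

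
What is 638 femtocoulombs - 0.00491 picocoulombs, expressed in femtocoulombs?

In femtocoulombs:
  638 femtocoulombs → 638
  0.00491 picocoulombs = 0.00491 × 10^3 femtocoulombs = 4.91
Difference: 638 - 4.91 = 633.09

633.09 femtocoulombs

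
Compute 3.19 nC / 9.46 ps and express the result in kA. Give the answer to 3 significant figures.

(3.19 × 10^-9) / (9.46 × 10^-12) = 0.33721 × 10^3 A

0.337 kA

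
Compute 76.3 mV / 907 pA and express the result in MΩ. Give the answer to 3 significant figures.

84.1 MΩ

(76.3e-3) / (907e-12) = 0.084123e9 Ω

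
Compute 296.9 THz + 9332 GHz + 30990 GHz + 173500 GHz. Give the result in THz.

510.722 THz

In THz:
  296.9 THz → 296.9
  9332 GHz = 9332 × 10⁻³ THz = 9.332
  30990 GHz = 30990 × 10⁻³ THz = 30.99
  173500 GHz = 173500 × 10⁻³ THz = 173.5
Sum: 296.9 + 9.332 + 30.99 + 173.5 = 510.722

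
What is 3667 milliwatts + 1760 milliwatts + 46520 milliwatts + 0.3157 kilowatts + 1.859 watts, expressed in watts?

In watts:
  3667 milliwatts = 3667 × 10^-3 watts = 3.667
  1760 milliwatts = 1760 × 10^-3 watts = 1.76
  46520 milliwatts = 46520 × 10^-3 watts = 46.52
  0.3157 kilowatts = 0.3157 × 10^3 watts = 315.7
  1.859 watts → 1.859
Sum: 3.667 + 1.76 + 46.52 + 315.7 + 1.859 = 369.506

369.506 watts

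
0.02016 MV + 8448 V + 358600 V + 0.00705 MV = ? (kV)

In kV:
  0.02016 MV = 0.02016 × 10^3 kV = 20.16
  8448 V = 8448 × 10^-3 kV = 8.448
  358600 V = 358600 × 10^-3 kV = 358.6
  0.00705 MV = 0.00705 × 10^3 kV = 7.05
Sum: 20.16 + 8.448 + 358.6 + 7.05 = 394.258

394.258 kV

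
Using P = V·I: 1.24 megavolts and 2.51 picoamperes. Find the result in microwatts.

1.24 × 10^6 × 2.51 × 10^-12 = 3.1124 × 10^-6 W

3.1124 microwatts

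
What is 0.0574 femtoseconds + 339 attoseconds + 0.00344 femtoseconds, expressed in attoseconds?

In attoseconds:
  0.0574 femtoseconds = 0.0574 × 10^3 attoseconds = 57.4
  339 attoseconds → 339
  0.00344 femtoseconds = 0.00344 × 10^3 attoseconds = 3.44
Sum: 57.4 + 339 + 3.44 = 399.84

399.84 attoseconds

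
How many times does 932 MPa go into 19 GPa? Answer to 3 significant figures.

(19 × 10⁹) / (932 × 10⁶) = 0.02039 × 10³

20.4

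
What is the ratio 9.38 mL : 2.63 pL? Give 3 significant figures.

(9.38 × 10^-3) / (2.63 × 10^-12) = 3.567 × 10^9

3570000000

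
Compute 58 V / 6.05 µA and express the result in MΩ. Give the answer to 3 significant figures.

9.59 MΩ

(58) / (6.05 × 10⁻⁶) = 9.5868 × 10⁶ Ω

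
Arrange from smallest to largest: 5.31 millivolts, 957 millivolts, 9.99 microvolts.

5.31 millivolts = 0.00531 volts
957 millivolts = 0.957 volts
9.99 microvolts = 0.00000999 volts

9.99 microvolts < 5.31 millivolts < 957 millivolts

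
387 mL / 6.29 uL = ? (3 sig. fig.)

(387 × 10⁻³) / (6.29 × 10⁻⁶) = 61.53 × 10³

61500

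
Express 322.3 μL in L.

0.0003223 L

micro = 1e-6, (no prefix) = 1e0; factor is 1e-6.
322.3 × 1e-6 = 0.0003223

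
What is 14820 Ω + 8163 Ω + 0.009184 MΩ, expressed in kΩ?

32.167 kΩ

In kΩ:
  14820 Ω = 14820e-3 kΩ = 14.82
  8163 Ω = 8163e-3 kΩ = 8.163
  0.009184 MΩ = 0.009184e3 kΩ = 9.184
Sum: 14.82 + 8.163 + 9.184 = 32.167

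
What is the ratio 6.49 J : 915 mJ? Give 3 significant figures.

7.09

(6.49) / (915 × 10^-3) = 0.007093 × 10^3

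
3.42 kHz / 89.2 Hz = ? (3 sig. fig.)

38.3

(3.42 × 10^3) / (89.2) = 0.03834 × 10^3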